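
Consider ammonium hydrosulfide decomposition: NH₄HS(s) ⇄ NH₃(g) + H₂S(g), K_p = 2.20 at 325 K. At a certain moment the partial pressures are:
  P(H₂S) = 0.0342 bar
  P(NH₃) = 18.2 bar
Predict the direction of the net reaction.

toward products

(NH₄HS is a pure solid — omitted from Q_p.)
Q_p = P(NH₃)·P(H₂S) = (18.2)·(0.0342) = 0.622
Q_p = 0.622 < K_p = 2.20, so the forward reaction proceeds.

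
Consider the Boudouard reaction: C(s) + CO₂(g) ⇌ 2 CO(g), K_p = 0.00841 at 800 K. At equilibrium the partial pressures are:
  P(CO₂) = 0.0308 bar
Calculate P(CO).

P(CO) = 0.0161 bar

(C is a pure solid — omitted from K_p.)
At equilibrium, K_p = P(CO)² / P(CO₂) = 0.00841.
(P(CO))² / (0.0308) = 0.00841
P(CO)² = 2.59×10⁻⁴ ⇒ P(CO) = 0.0161 bar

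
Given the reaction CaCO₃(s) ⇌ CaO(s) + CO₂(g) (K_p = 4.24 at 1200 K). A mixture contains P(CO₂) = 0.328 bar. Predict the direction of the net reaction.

forward (toward products)

(CaCO₃, CaO are pure solids — omitted from Q_p.)
Q_p = P(CO₂) = 0.328
Q_p = 0.328 < K_p = 4.24, so the forward reaction proceeds.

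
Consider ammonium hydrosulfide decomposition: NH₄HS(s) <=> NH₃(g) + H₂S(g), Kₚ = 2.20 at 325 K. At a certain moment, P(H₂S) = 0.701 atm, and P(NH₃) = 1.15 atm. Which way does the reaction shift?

in the forward direction

(NH₄HS is a pure solid — omitted from Qₚ.)
Qₚ = P(NH₃)·P(H₂S) = (1.15)·(0.701) = 0.806
Qₚ = 0.806 < Kₚ = 2.20, so the forward reaction proceeds.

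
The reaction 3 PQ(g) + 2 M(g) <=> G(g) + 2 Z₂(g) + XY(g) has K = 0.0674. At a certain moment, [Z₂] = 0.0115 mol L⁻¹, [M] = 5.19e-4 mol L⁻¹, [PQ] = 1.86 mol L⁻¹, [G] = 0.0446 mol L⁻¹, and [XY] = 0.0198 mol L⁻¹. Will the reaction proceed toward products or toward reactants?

Q = [G]·[Z₂]²·[XY] / ([PQ]³·[M]²) = (0.0446)·(0.0115)²·(0.0198) / ((1.86)³·(5.19e-4)²) = 0.0674
Q = 0.0674 = K, so the system is already at equilibrium.

no net change (already at equilibrium)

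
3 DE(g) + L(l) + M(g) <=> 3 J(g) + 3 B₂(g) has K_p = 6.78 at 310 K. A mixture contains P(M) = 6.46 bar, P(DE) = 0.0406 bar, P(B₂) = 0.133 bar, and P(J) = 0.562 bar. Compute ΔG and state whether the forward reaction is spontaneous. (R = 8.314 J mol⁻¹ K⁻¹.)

(L is a pure liquid — omitted from Q_p.)
Q_p = P(J)³·P(B₂)³ / (P(DE)³·P(M)) = (0.562)³·(0.133)³ / ((0.0406)³·(6.46)) = 0.966
ΔG = RT ln(Q_p/K_p) = (8.314 J mol⁻¹ K⁻¹)(310 K) × ln(0.966/6.78)
   = (2.577 kJ/mol)(-1.949) = -5.02 kJ/mol
ΔG < 0, so the forward reaction is spontaneous (proceeds forward).

ΔG = -5.02 kJ/mol; the forward reaction is spontaneous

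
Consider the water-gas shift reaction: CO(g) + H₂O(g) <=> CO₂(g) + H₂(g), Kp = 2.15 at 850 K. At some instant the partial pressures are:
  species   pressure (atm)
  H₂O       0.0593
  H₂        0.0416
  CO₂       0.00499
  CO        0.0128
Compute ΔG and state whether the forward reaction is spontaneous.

Qp = P(CO₂)·P(H₂) / (P(CO)·P(H₂O)) = (0.00499)·(0.0416) / ((0.0128)·(0.0593)) = 0.273
ΔG = RT ln(Qp/Kp) = (8.314 J mol⁻¹ K⁻¹)(850 K) × ln(0.273/2.15)
   = (7.067 kJ/mol)(-2.064) = -14.6 kJ/mol
ΔG < 0, so the forward reaction is spontaneous (proceeds forward).

ΔG = -14.6 kJ/mol; the forward reaction is spontaneous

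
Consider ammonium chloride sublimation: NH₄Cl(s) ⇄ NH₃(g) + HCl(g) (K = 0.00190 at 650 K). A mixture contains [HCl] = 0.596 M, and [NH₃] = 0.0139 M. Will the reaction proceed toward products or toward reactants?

(NH₄Cl is a pure solid — omitted from Q.)
Q = [NH₃]·[HCl] = (0.0139)·(0.596) = 0.00828
Q = 0.00828 > K = 0.00190, so the reverse reaction proceeds.

toward reactants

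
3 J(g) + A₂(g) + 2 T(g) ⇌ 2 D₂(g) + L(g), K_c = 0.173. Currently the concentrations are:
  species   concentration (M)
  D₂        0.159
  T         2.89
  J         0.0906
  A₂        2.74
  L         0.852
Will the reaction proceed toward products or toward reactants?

Q_c = [D₂]²·[L] / ([J]³·[A₂]·[T]²) = (0.159)²·(0.852) / ((0.0906)³·(2.74)·(2.89)²) = 1.27
Q_c = 1.27 > K_c = 0.173, so the reverse reaction proceeds.

reverse (toward reactants)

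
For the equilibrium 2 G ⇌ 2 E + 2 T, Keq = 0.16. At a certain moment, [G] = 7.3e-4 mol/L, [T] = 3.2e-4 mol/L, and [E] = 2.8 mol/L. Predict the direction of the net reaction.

Q = [E]²·[T]² / [G]² = (2.8)²·(3.2e-4)² / (7.3e-4)² = 1.5
Q = 1.5 > Keq = 0.16, so the reverse reaction proceeds.

to the left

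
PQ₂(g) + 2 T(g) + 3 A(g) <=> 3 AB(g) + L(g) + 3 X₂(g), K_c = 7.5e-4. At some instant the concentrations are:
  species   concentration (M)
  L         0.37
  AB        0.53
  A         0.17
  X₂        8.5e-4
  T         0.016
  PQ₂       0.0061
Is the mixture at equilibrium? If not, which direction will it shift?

Q_c = [AB]³·[L]·[X₂]³ / ([PQ₂]·[T]²·[A]³) = (0.53)³·(0.37)·(8.5e-4)³ / ((0.0061)·(0.016)²·(0.17)³) = 0.0044
Q_c = 0.0044 > K_c = 7.5e-4: net reverse reaction.

no; Q > K, reaction proceeds in reverse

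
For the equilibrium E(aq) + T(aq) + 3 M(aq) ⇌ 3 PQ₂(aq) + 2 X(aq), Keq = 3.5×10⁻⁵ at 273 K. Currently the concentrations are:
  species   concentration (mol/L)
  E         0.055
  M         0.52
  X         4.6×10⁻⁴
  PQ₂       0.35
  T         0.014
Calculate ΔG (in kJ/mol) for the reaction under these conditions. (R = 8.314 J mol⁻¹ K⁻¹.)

ΔG = 1.98 kJ/mol

Q = [PQ₂]³·[X]² / ([E]·[T]·[M]³) = (0.35)³·(4.6×10⁻⁴)² / ((0.055)·(0.014)·(0.52)³) = 8.38×10⁻⁵
ΔG = RT ln(Q/Keq) = (8.314 J mol⁻¹ K⁻¹)(273 K) × ln(8.38×10⁻⁵/3.5×10⁻⁵)
   = (2.270 kJ/mol)(0.8731) = 1.98 kJ/mol
ΔG > 0, so the forward reaction is non-spontaneous (proceeds in reverse).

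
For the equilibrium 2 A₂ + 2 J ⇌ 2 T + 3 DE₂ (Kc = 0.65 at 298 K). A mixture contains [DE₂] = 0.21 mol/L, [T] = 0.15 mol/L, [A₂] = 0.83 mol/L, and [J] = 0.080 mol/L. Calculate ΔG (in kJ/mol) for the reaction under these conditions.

ΔG = -6.49 kJ/mol

Qc = [T]²·[DE₂]³ / ([A₂]²·[J]²) = (0.15)²·(0.21)³ / ((0.83)²·(0.080)²) = 0.0473
ΔG = RT ln(Qc/Kc) = (8.314 J mol⁻¹ K⁻¹)(298 K) × ln(0.0473/0.65)
   = (2.478 kJ/mol)(-2.620) = -6.49 kJ/mol
ΔG < 0, so the forward reaction is spontaneous (proceeds forward).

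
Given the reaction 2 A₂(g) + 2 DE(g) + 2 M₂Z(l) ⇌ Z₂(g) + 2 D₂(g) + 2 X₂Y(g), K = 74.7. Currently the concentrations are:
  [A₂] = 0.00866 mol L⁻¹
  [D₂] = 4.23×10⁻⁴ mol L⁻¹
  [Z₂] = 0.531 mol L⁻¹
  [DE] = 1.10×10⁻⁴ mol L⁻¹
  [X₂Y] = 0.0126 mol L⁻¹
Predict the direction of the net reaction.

(M₂Z is a pure liquid — omitted from Q.)
Q = [Z₂]·[D₂]²·[X₂Y]² / ([A₂]²·[DE]²) = (0.531)·(4.23×10⁻⁴)²·(0.0126)² / ((0.00866)²·(1.10×10⁻⁴)²) = 16.6
Q = 16.6 < K = 74.7, so the forward reaction proceeds.

in the forward direction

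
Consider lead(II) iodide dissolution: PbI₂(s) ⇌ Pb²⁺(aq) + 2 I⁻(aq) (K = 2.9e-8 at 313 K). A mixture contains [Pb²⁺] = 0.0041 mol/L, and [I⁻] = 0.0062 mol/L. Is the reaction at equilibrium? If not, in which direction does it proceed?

toward reactants

(PbI₂ is a pure solid — omitted from Q.)
Q = [Pb²⁺]·[I⁻]² = (0.0041)·(0.0062)² = 1.6e-7
Q = 1.6e-7 > K = 2.9e-8, so the reverse reaction proceeds.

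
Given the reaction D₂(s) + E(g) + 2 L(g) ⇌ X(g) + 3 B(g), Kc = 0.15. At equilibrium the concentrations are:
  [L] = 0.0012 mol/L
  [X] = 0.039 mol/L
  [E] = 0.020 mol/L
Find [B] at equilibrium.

[B] = 0.0048 mol/L

(D₂ is a pure solid — omitted from Kc.)
At equilibrium, Kc = [X]·[B]³ / ([E]·[L]²) = 0.15.
(0.039)·([B])³ / ((0.020)·(0.0012)²) = 0.15
[B]³ = 1.11×10⁻⁷ ⇒ [B] = 0.0048 mol/L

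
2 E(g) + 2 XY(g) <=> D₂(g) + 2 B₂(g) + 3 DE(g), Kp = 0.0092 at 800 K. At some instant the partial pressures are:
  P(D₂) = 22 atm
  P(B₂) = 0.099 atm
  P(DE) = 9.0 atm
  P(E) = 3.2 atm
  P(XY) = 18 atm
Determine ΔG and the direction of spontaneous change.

Qp = P(D₂)·P(B₂)²·P(DE)³ / (P(E)²·P(XY)²) = (22)·(0.099)²·(9.0)³ / ((3.2)²·(18)²) = 0.0474
ΔG = RT ln(Qp/Kp) = (8.314 J mol⁻¹ K⁻¹)(800 K) × ln(0.0474/0.0092)
   = (6.651 kJ/mol)(1.639) = 10.9 kJ/mol
ΔG > 0, so the forward reaction is non-spontaneous (proceeds in reverse).

ΔG = 10.9 kJ/mol; the forward reaction is non-spontaneous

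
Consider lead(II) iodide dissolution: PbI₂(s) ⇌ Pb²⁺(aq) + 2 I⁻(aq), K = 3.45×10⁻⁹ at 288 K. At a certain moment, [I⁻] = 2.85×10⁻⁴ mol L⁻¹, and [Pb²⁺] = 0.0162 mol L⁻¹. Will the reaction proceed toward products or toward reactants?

(PbI₂ is a pure solid — omitted from Q.)
Q = [Pb²⁺]·[I⁻]² = (0.0162)·(2.85×10⁻⁴)² = 1.32×10⁻⁹
Q = 1.32×10⁻⁹ < K = 3.45×10⁻⁹, so the forward reaction proceeds.

forward (toward products)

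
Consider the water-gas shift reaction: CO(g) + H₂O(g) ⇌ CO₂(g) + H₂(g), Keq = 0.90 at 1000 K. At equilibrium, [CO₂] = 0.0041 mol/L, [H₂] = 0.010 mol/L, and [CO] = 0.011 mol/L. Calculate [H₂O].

At equilibrium, Keq = [CO₂]·[H₂] / ([CO]·[H₂O]) = 0.90.
(0.0041)·(0.010) / ((0.011)·([H₂O])) = 0.90
[H₂O] = 0.00414 = 0.0041 mol/L

[H₂O] = 0.0041 mol/L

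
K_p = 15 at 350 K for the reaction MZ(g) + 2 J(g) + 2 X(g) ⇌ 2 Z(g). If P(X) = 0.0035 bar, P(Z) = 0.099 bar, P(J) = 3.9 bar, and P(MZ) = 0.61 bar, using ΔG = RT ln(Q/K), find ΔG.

ΔG = 5.09 kJ/mol

Q_p = P(Z)² / (P(MZ)·P(J)²·P(X)²) = (0.099)² / ((0.61)·(3.9)²·(0.0035)²) = 86.2
ΔG = RT ln(Q_p/K_p) = (8.314 J mol⁻¹ K⁻¹)(350 K) × ln(86.2/15)
   = (2.910 kJ/mol)(1.749) = 5.09 kJ/mol
ΔG > 0, so the forward reaction is non-spontaneous (proceeds in reverse).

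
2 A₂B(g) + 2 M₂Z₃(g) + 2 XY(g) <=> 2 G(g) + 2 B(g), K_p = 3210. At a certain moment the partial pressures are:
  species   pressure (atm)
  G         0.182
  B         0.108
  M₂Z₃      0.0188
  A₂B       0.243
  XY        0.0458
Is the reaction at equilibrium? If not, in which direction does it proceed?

in the reverse direction

Q_p = P(G)²·P(B)² / (P(A₂B)²·P(M₂Z₃)²·P(XY)²) = (0.182)²·(0.108)² / ((0.243)²·(0.0188)²·(0.0458)²) = 8830
Q_p = 8830 > K_p = 3210, so the reverse reaction proceeds.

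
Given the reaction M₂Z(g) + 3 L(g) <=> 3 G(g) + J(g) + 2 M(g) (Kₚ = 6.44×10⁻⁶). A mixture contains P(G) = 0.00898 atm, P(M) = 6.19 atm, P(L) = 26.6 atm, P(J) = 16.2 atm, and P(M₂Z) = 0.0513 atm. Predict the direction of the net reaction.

Qₚ = P(G)³·P(J)·P(M)² / (P(M₂Z)·P(L)³) = (0.00898)³·(16.2)·(6.19)² / ((0.0513)·(26.6)³) = 4.66×10⁻⁷
Qₚ = 4.66×10⁻⁷ < Kₚ = 6.44×10⁻⁶, so the forward reaction proceeds.

forward (toward products)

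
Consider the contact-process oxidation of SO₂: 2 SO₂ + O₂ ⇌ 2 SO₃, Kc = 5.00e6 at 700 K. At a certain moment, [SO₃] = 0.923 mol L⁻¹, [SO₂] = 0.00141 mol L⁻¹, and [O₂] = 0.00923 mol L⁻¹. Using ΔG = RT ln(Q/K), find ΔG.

ΔG = 13.0 kJ/mol

Qc = [SO₃]² / ([SO₂]²·[O₂]) = (0.923)² / ((0.00141)²·(0.00923)) = 4.64e7
ΔG = RT ln(Qc/Kc) = (8.314 J mol⁻¹ K⁻¹)(700 K) × ln(4.64e7/5.00e6)
   = (5.820 kJ/mol)(2.228) = 13.0 kJ/mol
ΔG > 0, so the forward reaction is non-spontaneous (proceeds in reverse).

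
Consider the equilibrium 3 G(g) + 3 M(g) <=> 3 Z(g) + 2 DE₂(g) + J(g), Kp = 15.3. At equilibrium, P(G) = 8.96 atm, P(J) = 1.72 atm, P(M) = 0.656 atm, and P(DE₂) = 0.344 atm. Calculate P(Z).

At equilibrium, Kp = P(Z)³·P(DE₂)²·P(J) / (P(G)³·P(M)³) = 15.3.
(P(Z))³·(0.344)²·(1.72) / ((8.96)³·(0.656)³) = 15.3
P(Z)³ = 15300 ⇒ P(Z) = 24.8 atm

P(Z) = 24.8 atm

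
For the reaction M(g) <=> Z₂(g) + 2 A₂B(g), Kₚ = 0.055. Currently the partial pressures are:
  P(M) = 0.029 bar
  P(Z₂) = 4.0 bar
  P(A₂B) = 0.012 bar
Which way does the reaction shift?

toward products

Qₚ = P(Z₂)·P(A₂B)² / P(M) = (4.0)·(0.012)² / (0.029) = 0.020
Qₚ = 0.020 < Kₚ = 0.055, so the forward reaction proceeds.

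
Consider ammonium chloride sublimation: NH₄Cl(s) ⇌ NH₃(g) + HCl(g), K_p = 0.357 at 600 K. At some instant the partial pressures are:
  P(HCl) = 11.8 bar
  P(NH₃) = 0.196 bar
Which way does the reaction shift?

to the left

(NH₄Cl is a pure solid — omitted from Q_p.)
Q_p = P(NH₃)·P(HCl) = (0.196)·(11.8) = 2.31
Q_p = 2.31 > K_p = 0.357, so the reverse reaction proceeds.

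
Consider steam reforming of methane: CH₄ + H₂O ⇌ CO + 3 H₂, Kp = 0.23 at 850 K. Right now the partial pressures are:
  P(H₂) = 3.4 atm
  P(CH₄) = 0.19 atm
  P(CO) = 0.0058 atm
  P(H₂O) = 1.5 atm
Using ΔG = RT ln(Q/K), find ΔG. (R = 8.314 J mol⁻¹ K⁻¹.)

ΔG = 8.81 kJ/mol

Qp = P(CO)·P(H₂)³ / (P(CH₄)·P(H₂O)) = (0.0058)·(3.4)³ / ((0.19)·(1.5)) = 0.800
ΔG = RT ln(Qp/Kp) = (8.314 J mol⁻¹ K⁻¹)(850 K) × ln(0.800/0.23)
   = (7.067 kJ/mol)(1.247) = 8.81 kJ/mol
ΔG > 0, so the forward reaction is non-spontaneous (proceeds in reverse).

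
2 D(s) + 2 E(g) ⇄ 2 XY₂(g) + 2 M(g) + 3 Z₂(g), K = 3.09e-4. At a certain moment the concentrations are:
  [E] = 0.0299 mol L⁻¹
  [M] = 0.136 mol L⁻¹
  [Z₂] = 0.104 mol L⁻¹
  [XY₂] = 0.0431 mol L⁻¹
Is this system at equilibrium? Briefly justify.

no; Q < K, reaction proceeds forward

(D is a pure solid — omitted from Q.)
Q = [XY₂]²·[M]²·[Z₂]³ / [E]² = (0.0431)²·(0.136)²·(0.104)³ / (0.0299)² = 4.32e-5
Q = 4.32e-5 < K = 3.09e-4: net forward reaction.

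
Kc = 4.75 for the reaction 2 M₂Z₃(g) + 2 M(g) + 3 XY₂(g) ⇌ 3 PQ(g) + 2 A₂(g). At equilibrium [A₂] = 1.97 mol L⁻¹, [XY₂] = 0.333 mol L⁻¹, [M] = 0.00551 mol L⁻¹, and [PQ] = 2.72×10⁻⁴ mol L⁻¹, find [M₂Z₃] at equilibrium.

[M₂Z₃] = 0.00383 mol L⁻¹

At equilibrium, Kc = [PQ]³·[A₂]² / ([M₂Z₃]²·[M]²·[XY₂]³) = 4.75.
(2.72×10⁻⁴)³·(1.97)² / (([M₂Z₃])²·(0.00551)²·(0.333)³) = 4.75
[M₂Z₃]² = 1.47×10⁻⁵ ⇒ [M₂Z₃] = 0.00383 mol L⁻¹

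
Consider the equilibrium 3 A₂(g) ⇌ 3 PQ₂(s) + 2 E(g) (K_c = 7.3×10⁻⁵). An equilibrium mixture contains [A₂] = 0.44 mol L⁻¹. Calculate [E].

(PQ₂ is a pure solid — omitted from K_c.)
At equilibrium, K_c = [E]² / [A₂]³ = 7.3×10⁻⁵.
([E])² / (0.44)³ = 7.3×10⁻⁵
[E]² = 6.22×10⁻⁶ ⇒ [E] = 0.0025 mol L⁻¹

[E] = 0.0025 mol L⁻¹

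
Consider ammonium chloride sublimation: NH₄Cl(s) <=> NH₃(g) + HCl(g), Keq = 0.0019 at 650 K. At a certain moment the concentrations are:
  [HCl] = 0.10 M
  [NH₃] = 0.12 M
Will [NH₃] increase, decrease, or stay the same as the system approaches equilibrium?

(NH₄Cl is a pure solid — omitted from Q.)
Q = [NH₃]·[HCl] = (0.12)·(0.10) = 0.012
Q = 0.012 > Keq = 0.0019: net reverse reaction.
NH₃ is a product, so it decreases.

decrease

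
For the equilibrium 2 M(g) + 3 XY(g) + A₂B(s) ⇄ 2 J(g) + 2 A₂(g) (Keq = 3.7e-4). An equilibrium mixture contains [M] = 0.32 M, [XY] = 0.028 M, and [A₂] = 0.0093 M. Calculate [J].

[J] = 0.0031 M

(A₂B is a pure solid — omitted from Keq.)
At equilibrium, Keq = [J]²·[A₂]² / ([M]²·[XY]³) = 3.7e-4.
([J])²·(0.0093)² / ((0.32)²·(0.028)³) = 3.7e-4
[J]² = 9.62e-6 ⇒ [J] = 0.0031 M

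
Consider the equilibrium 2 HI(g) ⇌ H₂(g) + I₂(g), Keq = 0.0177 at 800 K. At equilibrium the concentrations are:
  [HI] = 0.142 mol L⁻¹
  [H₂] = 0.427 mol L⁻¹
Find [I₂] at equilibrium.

[I₂] = 8.36×10⁻⁴ mol L⁻¹

At equilibrium, Keq = [H₂]·[I₂] / [HI]² = 0.0177.
(0.427)·([I₂]) / (0.142)² = 0.0177
[I₂] = 8.36×10⁻⁴ mol L⁻¹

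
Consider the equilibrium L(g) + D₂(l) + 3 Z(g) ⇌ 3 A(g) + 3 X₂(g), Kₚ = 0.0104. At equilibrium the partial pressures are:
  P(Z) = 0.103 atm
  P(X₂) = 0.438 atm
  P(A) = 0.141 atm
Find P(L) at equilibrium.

(D₂ is a pure liquid — omitted from Kₚ.)
At equilibrium, Kₚ = P(A)³·P(X₂)³ / (P(L)·P(Z)³) = 0.0104.
(0.141)³·(0.438)³ / ((P(L))·(0.103)³) = 0.0104
P(L) = 20.7 atm

P(L) = 20.7 atm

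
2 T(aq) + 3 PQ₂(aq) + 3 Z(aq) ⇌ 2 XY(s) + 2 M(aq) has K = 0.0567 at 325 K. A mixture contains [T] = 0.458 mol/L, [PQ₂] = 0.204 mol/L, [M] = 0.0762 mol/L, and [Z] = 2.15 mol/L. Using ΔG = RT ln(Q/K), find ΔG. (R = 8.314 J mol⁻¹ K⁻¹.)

ΔG = 4.74 kJ/mol

(XY is a pure solid — omitted from Q.)
Q = [M]² / ([T]²·[PQ₂]³·[Z]³) = (0.0762)² / ((0.458)²·(0.204)³·(2.15)³) = 0.328
ΔG = RT ln(Q/K) = (8.314 J mol⁻¹ K⁻¹)(325 K) × ln(0.328/0.0567)
   = (2.702 kJ/mol)(1.755) = 4.74 kJ/mol
ΔG > 0, so the forward reaction is non-spontaneous (proceeds in reverse).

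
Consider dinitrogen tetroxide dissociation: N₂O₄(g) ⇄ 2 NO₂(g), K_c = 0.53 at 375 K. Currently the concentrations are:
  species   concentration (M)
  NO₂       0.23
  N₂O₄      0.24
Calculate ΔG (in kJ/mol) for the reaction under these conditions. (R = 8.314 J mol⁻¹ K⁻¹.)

Q_c = [NO₂]² / [N₂O₄] = (0.23)² / (0.24) = 0.220
ΔG = RT ln(Q_c/K_c) = (8.314 J mol⁻¹ K⁻¹)(375 K) × ln(0.220/0.53)
   = (3.118 kJ/mol)(-0.8792) = -2.74 kJ/mol
ΔG < 0, so the forward reaction is spontaneous (proceeds forward).

ΔG = -2.74 kJ/mol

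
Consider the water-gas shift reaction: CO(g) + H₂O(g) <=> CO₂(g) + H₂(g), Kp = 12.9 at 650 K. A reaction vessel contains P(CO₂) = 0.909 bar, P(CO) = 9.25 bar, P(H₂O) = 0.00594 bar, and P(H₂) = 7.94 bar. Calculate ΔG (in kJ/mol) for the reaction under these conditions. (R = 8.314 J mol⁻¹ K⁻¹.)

Qp = P(CO₂)·P(H₂) / (P(CO)·P(H₂O)) = (0.909)·(7.94) / ((9.25)·(0.00594)) = 131
ΔG = RT ln(Qp/Kp) = (8.314 J mol⁻¹ K⁻¹)(650 K) × ln(131/12.9)
   = (5.404 kJ/mol)(2.318) = 12.5 kJ/mol
ΔG > 0, so the forward reaction is non-spontaneous (proceeds in reverse).

ΔG = 12.5 kJ/mol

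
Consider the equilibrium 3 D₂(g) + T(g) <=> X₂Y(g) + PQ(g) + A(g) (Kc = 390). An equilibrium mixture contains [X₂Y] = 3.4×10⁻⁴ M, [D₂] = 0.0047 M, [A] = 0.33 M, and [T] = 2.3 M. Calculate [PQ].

At equilibrium, Kc = [X₂Y]·[PQ]·[A] / ([D₂]³·[T]) = 390.
(3.4×10⁻⁴)·([PQ])·(0.33) / ((0.0047)³·(2.3)) = 390
[PQ] = 0.830 = 0.83 M

[PQ] = 0.83 M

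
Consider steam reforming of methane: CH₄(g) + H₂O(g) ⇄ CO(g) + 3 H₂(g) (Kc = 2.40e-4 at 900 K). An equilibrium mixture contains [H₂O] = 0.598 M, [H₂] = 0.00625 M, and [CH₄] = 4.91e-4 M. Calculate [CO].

[CO] = 0.289 M

At equilibrium, Kc = [CO]·[H₂]³ / ([CH₄]·[H₂O]) = 2.40e-4.
([CO])·(0.00625)³ / ((4.91e-4)·(0.598)) = 2.40e-4
[CO] = 0.289 M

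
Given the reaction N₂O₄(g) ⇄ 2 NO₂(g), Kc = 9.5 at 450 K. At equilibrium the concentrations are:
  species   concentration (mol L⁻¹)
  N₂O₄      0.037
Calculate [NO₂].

At equilibrium, Kc = [NO₂]² / [N₂O₄] = 9.5.
([NO₂])² / (0.037) = 9.5
[NO₂]² = 0.352 ⇒ [NO₂] = 0.59 mol L⁻¹

[NO₂] = 0.59 mol L⁻¹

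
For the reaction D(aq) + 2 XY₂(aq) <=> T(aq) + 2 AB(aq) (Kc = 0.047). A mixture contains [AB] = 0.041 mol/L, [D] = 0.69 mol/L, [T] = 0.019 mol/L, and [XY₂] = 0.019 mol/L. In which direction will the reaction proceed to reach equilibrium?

to the left

Qc = [T]·[AB]² / ([D]·[XY₂]²) = (0.019)·(0.041)² / ((0.69)·(0.019)²) = 0.13
Qc = 0.13 > Kc = 0.047, so the reverse reaction proceeds.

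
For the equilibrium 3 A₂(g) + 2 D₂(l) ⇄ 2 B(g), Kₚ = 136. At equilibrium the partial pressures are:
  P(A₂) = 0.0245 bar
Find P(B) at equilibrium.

(D₂ is a pure liquid — omitted from Kₚ.)
At equilibrium, Kₚ = P(B)² / P(A₂)³ = 136.
(P(B))² / (0.0245)³ = 136
P(B)² = 0.00200 ⇒ P(B) = 0.0447 bar

P(B) = 0.0447 bar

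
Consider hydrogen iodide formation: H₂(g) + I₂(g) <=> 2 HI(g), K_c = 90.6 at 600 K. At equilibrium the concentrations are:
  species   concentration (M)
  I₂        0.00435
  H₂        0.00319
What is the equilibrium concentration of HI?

At equilibrium, K_c = [HI]² / ([H₂]·[I₂]) = 90.6.
([HI])² / ((0.00319)·(0.00435)) = 90.6
[HI]² = 0.00126 ⇒ [HI] = 0.0355 M

[HI] = 0.0355 M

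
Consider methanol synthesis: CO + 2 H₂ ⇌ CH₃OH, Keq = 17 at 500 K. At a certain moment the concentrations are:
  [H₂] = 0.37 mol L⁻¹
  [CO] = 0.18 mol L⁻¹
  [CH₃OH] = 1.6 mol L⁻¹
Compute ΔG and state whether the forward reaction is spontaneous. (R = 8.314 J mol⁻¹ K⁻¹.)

ΔG = 5.57 kJ/mol; the forward reaction is non-spontaneous

Q = [CH₃OH] / ([CO]·[H₂]²) = (1.6) / ((0.18)·(0.37)²) = 64.9
ΔG = RT ln(Q/Keq) = (8.314 J mol⁻¹ K⁻¹)(500 K) × ln(64.9/17)
   = (4.157 kJ/mol)(1.340) = 5.57 kJ/mol
ΔG > 0, so the forward reaction is non-spontaneous (proceeds in reverse).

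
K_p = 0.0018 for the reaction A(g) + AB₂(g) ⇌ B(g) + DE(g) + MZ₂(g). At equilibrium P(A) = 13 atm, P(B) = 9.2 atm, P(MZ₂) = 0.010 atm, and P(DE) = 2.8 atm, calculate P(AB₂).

At equilibrium, K_p = P(B)·P(DE)·P(MZ₂) / (P(A)·P(AB₂)) = 0.0018.
(9.2)·(2.8)·(0.010) / ((13)·(P(AB₂))) = 0.0018
P(AB₂) = 11.0 = 11 atm

P(AB₂) = 11 atm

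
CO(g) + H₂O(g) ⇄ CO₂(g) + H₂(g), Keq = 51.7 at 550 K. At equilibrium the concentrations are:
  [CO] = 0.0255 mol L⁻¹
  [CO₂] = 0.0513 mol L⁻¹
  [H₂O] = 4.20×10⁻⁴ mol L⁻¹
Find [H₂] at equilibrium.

[H₂] = 0.0108 mol L⁻¹

At equilibrium, Keq = [CO₂]·[H₂] / ([CO]·[H₂O]) = 51.7.
(0.0513)·([H₂]) / ((0.0255)·(4.20×10⁻⁴)) = 51.7
[H₂] = 0.0108 mol L⁻¹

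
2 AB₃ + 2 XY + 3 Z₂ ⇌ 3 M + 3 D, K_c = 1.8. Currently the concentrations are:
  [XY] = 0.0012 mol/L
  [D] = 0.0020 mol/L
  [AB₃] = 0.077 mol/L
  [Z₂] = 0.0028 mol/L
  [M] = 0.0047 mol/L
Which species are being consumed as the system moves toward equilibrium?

M, D (products)

Q_c = [M]³·[D]³ / ([AB₃]²·[XY]²·[Z₂]³) = (0.0047)³·(0.0020)³ / ((0.077)²·(0.0012)²·(0.0028)³) = 4.4
Q_c = 4.4 > K_c = 1.8: net reverse reaction.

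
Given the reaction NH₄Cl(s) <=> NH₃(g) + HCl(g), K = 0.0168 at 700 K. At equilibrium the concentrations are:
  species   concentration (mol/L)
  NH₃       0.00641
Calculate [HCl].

[HCl] = 2.62 mol/L

(NH₄Cl is a pure solid — omitted from K.)
At equilibrium, K = [NH₃]·[HCl] = 0.0168.
(0.00641)·([HCl]) = 0.0168
[HCl] = 2.62 mol/L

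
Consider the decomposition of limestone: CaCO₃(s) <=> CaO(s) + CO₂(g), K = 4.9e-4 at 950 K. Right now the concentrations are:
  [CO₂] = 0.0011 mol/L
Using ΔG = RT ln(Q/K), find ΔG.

ΔG = 6.39 kJ/mol

(CaCO₃, CaO are pure solids — omitted from Q.)
Q = [CO₂] = 0.00110
ΔG = RT ln(Q/K) = (8.314 J mol⁻¹ K⁻¹)(950 K) × ln(0.00110/4.9e-4)
   = (7.898 kJ/mol)(0.8087) = 6.39 kJ/mol
ΔG > 0, so the forward reaction is non-spontaneous (proceeds in reverse).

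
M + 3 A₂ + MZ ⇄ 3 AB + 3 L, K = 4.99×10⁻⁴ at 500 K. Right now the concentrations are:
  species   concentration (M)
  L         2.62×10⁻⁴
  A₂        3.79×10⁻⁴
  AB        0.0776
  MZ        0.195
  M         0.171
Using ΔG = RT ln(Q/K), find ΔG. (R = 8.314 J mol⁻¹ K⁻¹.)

ΔG = 9.26 kJ/mol

Q = [AB]³·[L]³ / ([M]·[A₂]³·[MZ]) = (0.0776)³·(2.62×10⁻⁴)³ / ((0.171)·(3.79×10⁻⁴)³·(0.195)) = 0.00463
ΔG = RT ln(Q/K) = (8.314 J mol⁻¹ K⁻¹)(500 K) × ln(0.00463/4.99×10⁻⁴)
   = (4.157 kJ/mol)(2.228) = 9.26 kJ/mol
ΔG > 0, so the forward reaction is non-spontaneous (proceeds in reverse).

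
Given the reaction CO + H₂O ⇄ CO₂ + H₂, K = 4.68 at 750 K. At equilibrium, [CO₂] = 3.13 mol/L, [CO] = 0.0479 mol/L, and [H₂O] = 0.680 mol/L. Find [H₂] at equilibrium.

At equilibrium, K = [CO₂]·[H₂] / ([CO]·[H₂O]) = 4.68.
(3.13)·([H₂]) / ((0.0479)·(0.680)) = 4.68
[H₂] = 0.0487 mol/L

[H₂] = 0.0487 mol/L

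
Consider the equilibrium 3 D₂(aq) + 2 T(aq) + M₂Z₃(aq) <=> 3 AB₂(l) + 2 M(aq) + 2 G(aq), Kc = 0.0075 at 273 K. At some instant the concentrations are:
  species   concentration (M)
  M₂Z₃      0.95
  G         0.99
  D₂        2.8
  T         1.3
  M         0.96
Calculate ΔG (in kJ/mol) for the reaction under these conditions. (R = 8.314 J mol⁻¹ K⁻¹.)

(AB₂ is a pure liquid — omitted from Qc.)
Qc = [M]²·[G]² / ([D₂]³·[T]²·[M₂Z₃]) = (0.96)²·(0.99)² / ((2.8)³·(1.3)²·(0.95)) = 0.0256
ΔG = RT ln(Qc/Kc) = (8.314 J mol⁻¹ K⁻¹)(273 K) × ln(0.0256/0.0075)
   = (2.270 kJ/mol)(1.228) = 2.79 kJ/mol
ΔG > 0, so the forward reaction is non-spontaneous (proceeds in reverse).

ΔG = 2.79 kJ/mol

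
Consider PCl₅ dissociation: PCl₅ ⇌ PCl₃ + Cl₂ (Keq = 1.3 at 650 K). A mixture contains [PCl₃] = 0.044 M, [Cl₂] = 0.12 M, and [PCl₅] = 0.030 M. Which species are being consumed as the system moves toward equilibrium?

PCl₅ (reactants)

Q = [PCl₃]·[Cl₂] / [PCl₅] = (0.044)·(0.12) / (0.030) = 0.18
Q = 0.18 < Keq = 1.3: net forward reaction.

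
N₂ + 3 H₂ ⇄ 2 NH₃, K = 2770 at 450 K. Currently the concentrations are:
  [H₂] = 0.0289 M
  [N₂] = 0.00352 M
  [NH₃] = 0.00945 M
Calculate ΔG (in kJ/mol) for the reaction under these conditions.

Q = [NH₃]² / ([N₂]·[H₂]³) = (0.00945)² / ((0.00352)·(0.0289)³) = 1050
ΔG = RT ln(Q/K) = (8.314 J mol⁻¹ K⁻¹)(450 K) × ln(1050/2770)
   = (3.741 kJ/mol)(-0.9701) = -3.63 kJ/mol
ΔG < 0, so the forward reaction is spontaneous (proceeds forward).

ΔG = -3.63 kJ/mol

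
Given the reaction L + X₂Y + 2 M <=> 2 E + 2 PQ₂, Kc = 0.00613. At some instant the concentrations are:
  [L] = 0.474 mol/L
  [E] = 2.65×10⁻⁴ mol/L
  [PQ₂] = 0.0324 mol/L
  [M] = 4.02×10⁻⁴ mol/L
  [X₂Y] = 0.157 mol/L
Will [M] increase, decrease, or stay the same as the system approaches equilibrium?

stay the same

Qc = [E]²·[PQ₂]² / ([L]·[X₂Y]·[M]²) = (2.65×10⁻⁴)²·(0.0324)² / ((0.474)·(0.157)·(4.02×10⁻⁴)²) = 0.00613
Qc = 0.00613 = Kc; the system is at equilibrium.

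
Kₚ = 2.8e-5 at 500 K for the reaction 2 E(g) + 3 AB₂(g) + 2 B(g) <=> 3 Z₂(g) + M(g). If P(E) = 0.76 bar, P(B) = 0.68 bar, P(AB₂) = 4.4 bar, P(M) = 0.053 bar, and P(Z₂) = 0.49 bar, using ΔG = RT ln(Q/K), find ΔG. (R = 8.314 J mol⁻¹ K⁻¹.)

Qₚ = P(Z₂)³·P(M) / (P(E)²·P(AB₂)³·P(B)²) = (0.49)³·(0.053) / ((0.76)²·(4.4)³·(0.68)²) = 2.74e-4
ΔG = RT ln(Qₚ/Kₚ) = (8.314 J mol⁻¹ K⁻¹)(500 K) × ln(2.74e-4/2.8e-5)
   = (4.157 kJ/mol)(2.281) = 9.48 kJ/mol
ΔG > 0, so the forward reaction is non-spontaneous (proceeds in reverse).

ΔG = 9.48 kJ/mol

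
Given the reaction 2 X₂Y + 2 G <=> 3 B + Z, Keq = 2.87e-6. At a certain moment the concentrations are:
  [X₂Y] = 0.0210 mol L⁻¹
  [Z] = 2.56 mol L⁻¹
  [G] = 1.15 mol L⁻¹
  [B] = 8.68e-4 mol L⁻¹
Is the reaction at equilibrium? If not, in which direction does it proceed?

neither direction; the system is at equilibrium

Q = [B]³·[Z] / ([X₂Y]²·[G]²) = (8.68e-4)³·(2.56) / ((0.0210)²·(1.15)²) = 2.87e-6
Q = 2.87e-6 = Keq, so the system is already at equilibrium.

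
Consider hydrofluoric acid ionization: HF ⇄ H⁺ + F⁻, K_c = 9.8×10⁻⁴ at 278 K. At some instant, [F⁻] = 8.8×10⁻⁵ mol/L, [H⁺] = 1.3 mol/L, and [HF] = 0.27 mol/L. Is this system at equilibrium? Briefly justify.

no; Q < K, reaction proceeds forward

Q_c = [H⁺]·[F⁻] / [HF] = (1.3)·(8.8×10⁻⁵) / (0.27) = 4.2×10⁻⁴
Q_c = 4.2×10⁻⁴ < K_c = 9.8×10⁻⁴: net forward reaction.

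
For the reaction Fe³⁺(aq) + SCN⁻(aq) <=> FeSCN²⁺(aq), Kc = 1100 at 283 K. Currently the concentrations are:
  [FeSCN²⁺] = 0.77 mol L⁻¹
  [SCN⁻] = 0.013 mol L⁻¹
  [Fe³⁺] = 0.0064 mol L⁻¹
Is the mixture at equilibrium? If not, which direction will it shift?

no; Q > K, reaction proceeds in reverse

Qc = [FeSCN²⁺] / ([Fe³⁺]·[SCN⁻]) = (0.77) / ((0.0064)·(0.013)) = 9300
Qc = 9300 > Kc = 1100: net reverse reaction.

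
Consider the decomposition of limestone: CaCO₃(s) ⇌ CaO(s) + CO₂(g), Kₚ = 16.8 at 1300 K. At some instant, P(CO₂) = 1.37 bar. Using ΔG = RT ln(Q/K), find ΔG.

(CaCO₃, CaO are pure solids — omitted from Qₚ.)
Qₚ = P(CO₂) = 1.37
ΔG = RT ln(Qₚ/Kₚ) = (8.314 J mol⁻¹ K⁻¹)(1300 K) × ln(1.37/16.8)
   = (10.81 kJ/mol)(-2.507) = -27.1 kJ/mol
ΔG < 0, so the forward reaction is spontaneous (proceeds forward).

ΔG = -27.1 kJ/mol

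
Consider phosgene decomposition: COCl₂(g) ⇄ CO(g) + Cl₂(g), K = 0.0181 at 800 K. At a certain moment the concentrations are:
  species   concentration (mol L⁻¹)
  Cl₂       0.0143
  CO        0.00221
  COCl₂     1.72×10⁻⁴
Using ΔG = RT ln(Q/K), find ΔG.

ΔG = 15.4 kJ/mol

Q = [CO]·[Cl₂] / [COCl₂] = (0.00221)·(0.0143) / (1.72×10⁻⁴) = 0.184
ΔG = RT ln(Q/K) = (8.314 J mol⁻¹ K⁻¹)(800 K) × ln(0.184/0.0181)
   = (6.651 kJ/mol)(2.319) = 15.4 kJ/mol
ΔG > 0, so the forward reaction is non-spontaneous (proceeds in reverse).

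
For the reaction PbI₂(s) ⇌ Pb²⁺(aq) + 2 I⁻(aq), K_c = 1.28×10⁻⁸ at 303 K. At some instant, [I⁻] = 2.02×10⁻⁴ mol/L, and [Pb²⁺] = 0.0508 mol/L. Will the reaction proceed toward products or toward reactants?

in the forward direction

(PbI₂ is a pure solid — omitted from Q_c.)
Q_c = [Pb²⁺]·[I⁻]² = (0.0508)·(2.02×10⁻⁴)² = 2.07×10⁻⁹
Q_c = 2.07×10⁻⁹ < K_c = 1.28×10⁻⁸, so the forward reaction proceeds.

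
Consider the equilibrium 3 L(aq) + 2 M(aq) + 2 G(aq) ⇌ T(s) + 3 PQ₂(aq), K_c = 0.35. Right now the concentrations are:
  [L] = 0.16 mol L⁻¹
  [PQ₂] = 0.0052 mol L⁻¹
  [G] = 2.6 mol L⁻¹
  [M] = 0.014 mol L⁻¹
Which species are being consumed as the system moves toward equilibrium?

(T is a pure solid — omitted from Q_c.)
Q_c = [PQ₂]³ / ([L]³·[M]²·[G]²) = (0.0052)³ / ((0.16)³·(0.014)²·(2.6)²) = 0.026
Q_c = 0.026 < K_c = 0.35: net forward reaction.

L, M, G (reactants)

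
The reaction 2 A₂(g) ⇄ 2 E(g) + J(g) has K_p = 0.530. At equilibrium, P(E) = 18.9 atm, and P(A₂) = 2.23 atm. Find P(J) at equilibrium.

At equilibrium, K_p = P(E)²·P(J) / P(A₂)² = 0.530.
(18.9)²·(P(J)) / (2.23)² = 0.530
P(J) = 0.00738 atm

P(J) = 0.00738 atm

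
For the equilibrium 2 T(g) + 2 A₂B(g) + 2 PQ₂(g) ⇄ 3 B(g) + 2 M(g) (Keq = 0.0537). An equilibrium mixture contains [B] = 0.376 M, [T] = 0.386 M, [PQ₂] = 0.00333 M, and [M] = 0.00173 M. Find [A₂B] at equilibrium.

At equilibrium, Keq = [B]³·[M]² / ([T]²·[A₂B]²·[PQ₂]²) = 0.0537.
(0.376)³·(0.00173)² / ((0.386)²·([A₂B])²·(0.00333)²) = 0.0537
[A₂B]² = 1.79 ⇒ [A₂B] = 1.34 M

[A₂B] = 1.34 M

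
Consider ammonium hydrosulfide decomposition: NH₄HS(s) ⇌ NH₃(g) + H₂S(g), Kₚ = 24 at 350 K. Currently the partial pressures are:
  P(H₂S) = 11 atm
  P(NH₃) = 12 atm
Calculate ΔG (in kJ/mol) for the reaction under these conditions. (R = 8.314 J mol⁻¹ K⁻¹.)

(NH₄HS is a pure solid — omitted from Qₚ.)
Qₚ = P(NH₃)·P(H₂S) = (12)·(11) = 132
ΔG = RT ln(Qₚ/Kₚ) = (8.314 J mol⁻¹ K⁻¹)(350 K) × ln(132/24)
   = (2.910 kJ/mol)(1.705) = 4.96 kJ/mol
ΔG > 0, so the forward reaction is non-spontaneous (proceeds in reverse).

ΔG = 4.96 kJ/mol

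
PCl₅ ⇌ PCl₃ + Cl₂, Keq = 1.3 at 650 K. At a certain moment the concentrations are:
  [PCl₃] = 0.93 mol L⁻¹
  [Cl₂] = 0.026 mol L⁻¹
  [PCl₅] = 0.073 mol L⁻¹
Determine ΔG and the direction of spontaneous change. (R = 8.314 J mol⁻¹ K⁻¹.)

Q = [PCl₃]·[Cl₂] / [PCl₅] = (0.93)·(0.026) / (0.073) = 0.331
ΔG = RT ln(Q/Keq) = (8.314 J mol⁻¹ K⁻¹)(650 K) × ln(0.331/1.3)
   = (5.404 kJ/mol)(-1.368) = -7.39 kJ/mol
ΔG < 0, so the forward reaction is spontaneous (proceeds forward).

ΔG = -7.39 kJ/mol; the forward reaction is spontaneous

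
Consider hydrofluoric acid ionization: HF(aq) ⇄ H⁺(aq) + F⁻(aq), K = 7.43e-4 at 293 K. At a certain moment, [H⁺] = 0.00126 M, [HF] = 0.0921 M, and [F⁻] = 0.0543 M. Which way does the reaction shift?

Q = [H⁺]·[F⁻] / [HF] = (0.00126)·(0.0543) / (0.0921) = 7.43e-4
Q = 7.43e-4 = K, so the system is already at equilibrium.

no net change (already at equilibrium)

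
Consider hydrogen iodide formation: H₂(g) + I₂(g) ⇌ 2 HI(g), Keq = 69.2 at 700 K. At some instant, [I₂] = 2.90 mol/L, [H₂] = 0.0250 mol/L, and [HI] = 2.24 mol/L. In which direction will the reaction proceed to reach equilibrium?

no net change (already at equilibrium)

Q = [HI]² / ([H₂]·[I₂]) = (2.24)² / ((0.0250)·(2.90)) = 69.2
Q = 69.2 = Keq, so the system is already at equilibrium.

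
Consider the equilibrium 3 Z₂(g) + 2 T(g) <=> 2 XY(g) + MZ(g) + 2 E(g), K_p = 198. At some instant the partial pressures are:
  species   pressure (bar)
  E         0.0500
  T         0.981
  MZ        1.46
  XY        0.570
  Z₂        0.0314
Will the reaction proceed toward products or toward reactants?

Q_p = P(XY)²·P(MZ)·P(E)² / (P(Z₂)³·P(T)²) = (0.570)²·(1.46)·(0.0500)² / ((0.0314)³·(0.981)²) = 39.8
Q_p = 39.8 < K_p = 198, so the forward reaction proceeds.

to the right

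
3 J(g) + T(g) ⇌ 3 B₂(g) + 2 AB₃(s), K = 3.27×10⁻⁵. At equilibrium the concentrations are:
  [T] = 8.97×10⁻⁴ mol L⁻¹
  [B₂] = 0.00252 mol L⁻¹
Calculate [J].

[J] = 0.817 mol L⁻¹

(AB₃ is a pure solid — omitted from K.)
At equilibrium, K = [B₂]³ / ([J]³·[T]) = 3.27×10⁻⁵.
(0.00252)³ / (([J])³·(8.97×10⁻⁴)) = 3.27×10⁻⁵
[J]³ = 0.546 ⇒ [J] = 0.817 mol L⁻¹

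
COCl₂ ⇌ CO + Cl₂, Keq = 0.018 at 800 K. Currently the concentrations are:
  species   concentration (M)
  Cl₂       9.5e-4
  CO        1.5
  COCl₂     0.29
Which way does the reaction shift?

forward (toward products)

Q = [CO]·[Cl₂] / [COCl₂] = (1.5)·(9.5e-4) / (0.29) = 0.0049
Q = 0.0049 < Keq = 0.018, so the forward reaction proceeds.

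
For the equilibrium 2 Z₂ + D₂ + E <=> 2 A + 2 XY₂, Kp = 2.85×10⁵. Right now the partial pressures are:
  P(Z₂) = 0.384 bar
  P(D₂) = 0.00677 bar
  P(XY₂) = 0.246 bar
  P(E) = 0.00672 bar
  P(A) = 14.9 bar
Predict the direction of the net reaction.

toward reactants

Qp = P(A)²·P(XY₂)² / (P(Z₂)²·P(D₂)·P(E)) = (14.9)²·(0.246)² / ((0.384)²·(0.00677)·(0.00672)) = 2.00×10⁶
Qp = 2.00×10⁶ > Kp = 2.85×10⁵, so the reverse reaction proceeds.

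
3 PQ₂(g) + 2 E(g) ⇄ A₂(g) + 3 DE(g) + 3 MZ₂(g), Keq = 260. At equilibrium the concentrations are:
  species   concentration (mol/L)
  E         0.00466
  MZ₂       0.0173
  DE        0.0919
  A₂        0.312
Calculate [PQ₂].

At equilibrium, Keq = [A₂]·[DE]³·[MZ₂]³ / ([PQ₂]³·[E]²) = 260.
(0.312)·(0.0919)³·(0.0173)³ / (([PQ₂])³·(0.00466)²) = 260
[PQ₂]³ = 2.22×10⁻⁷ ⇒ [PQ₂] = 0.00606 mol/L

[PQ₂] = 0.00606 mol/L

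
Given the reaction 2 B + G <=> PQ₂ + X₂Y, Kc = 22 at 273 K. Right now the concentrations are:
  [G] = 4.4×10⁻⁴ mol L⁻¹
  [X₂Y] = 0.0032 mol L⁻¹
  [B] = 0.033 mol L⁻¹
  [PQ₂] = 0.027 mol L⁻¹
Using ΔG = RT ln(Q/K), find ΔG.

ΔG = 4.77 kJ/mol

Qc = [PQ₂]·[X₂Y] / ([B]²·[G]) = (0.027)·(0.0032) / ((0.033)²·(4.4×10⁻⁴)) = 180
ΔG = RT ln(Qc/Kc) = (8.314 J mol⁻¹ K⁻¹)(273 K) × ln(180/22)
   = (2.270 kJ/mol)(2.102) = 4.77 kJ/mol
ΔG > 0, so the forward reaction is non-spontaneous (proceeds in reverse).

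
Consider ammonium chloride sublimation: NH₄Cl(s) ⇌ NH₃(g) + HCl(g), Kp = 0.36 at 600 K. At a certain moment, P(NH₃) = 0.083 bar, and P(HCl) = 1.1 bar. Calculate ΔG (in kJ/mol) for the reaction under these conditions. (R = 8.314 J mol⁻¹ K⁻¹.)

(NH₄Cl is a pure solid — omitted from Qp.)
Qp = P(NH₃)·P(HCl) = (0.083)·(1.1) = 0.0913
ΔG = RT ln(Qp/Kp) = (8.314 J mol⁻¹ K⁻¹)(600 K) × ln(0.0913/0.36)
   = (4.988 kJ/mol)(-1.372) = -6.84 kJ/mol
ΔG < 0, so the forward reaction is spontaneous (proceeds forward).

ΔG = -6.84 kJ/mol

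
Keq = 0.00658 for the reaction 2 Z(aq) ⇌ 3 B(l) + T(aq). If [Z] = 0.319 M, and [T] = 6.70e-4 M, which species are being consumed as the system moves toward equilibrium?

none (at equilibrium)

(B is a pure liquid — omitted from Q.)
Q = [T] / [Z]² = (6.70e-4) / (0.319)² = 0.00658
Q = 0.00658 = Keq; the system is at equilibrium.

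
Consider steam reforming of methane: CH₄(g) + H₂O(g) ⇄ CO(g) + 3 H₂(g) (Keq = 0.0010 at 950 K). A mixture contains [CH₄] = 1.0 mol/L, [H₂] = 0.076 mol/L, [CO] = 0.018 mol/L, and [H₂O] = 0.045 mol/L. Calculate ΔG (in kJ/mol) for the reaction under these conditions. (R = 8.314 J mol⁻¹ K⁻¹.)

Q = [CO]·[H₂]³ / ([CH₄]·[H₂O]) = (0.018)·(0.076)³ / ((1.0)·(0.045)) = 1.76×10⁻⁴
ΔG = RT ln(Q/Keq) = (8.314 J mol⁻¹ K⁻¹)(950 K) × ln(1.76×10⁻⁴/0.0010)
   = (7.898 kJ/mol)(-1.737) = -13.7 kJ/mol
ΔG < 0, so the forward reaction is spontaneous (proceeds forward).

ΔG = -13.7 kJ/mol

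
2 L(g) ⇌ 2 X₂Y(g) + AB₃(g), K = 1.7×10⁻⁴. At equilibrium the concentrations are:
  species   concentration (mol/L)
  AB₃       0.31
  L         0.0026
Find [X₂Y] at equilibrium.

At equilibrium, K = [X₂Y]²·[AB₃] / [L]² = 1.7×10⁻⁴.
([X₂Y])²·(0.31) / (0.0026)² = 1.7×10⁻⁴
[X₂Y]² = 3.71×10⁻⁹ ⇒ [X₂Y] = 6.1×10⁻⁵ mol/L

[X₂Y] = 6.1×10⁻⁵ mol/L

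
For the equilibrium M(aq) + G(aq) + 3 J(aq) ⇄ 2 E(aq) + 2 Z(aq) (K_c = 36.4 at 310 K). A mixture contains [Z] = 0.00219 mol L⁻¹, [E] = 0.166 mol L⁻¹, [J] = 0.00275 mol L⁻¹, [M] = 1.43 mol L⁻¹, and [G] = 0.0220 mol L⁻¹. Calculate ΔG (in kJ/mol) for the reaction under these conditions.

Q_c = [E]²·[Z]² / ([M]·[G]·[J]³) = (0.166)²·(0.00219)² / ((1.43)·(0.0220)·(0.00275)³) = 202
ΔG = RT ln(Q_c/K_c) = (8.314 J mol⁻¹ K⁻¹)(310 K) × ln(202/36.4)
   = (2.577 kJ/mol)(1.714) = 4.42 kJ/mol
ΔG > 0, so the forward reaction is non-spontaneous (proceeds in reverse).

ΔG = 4.42 kJ/mol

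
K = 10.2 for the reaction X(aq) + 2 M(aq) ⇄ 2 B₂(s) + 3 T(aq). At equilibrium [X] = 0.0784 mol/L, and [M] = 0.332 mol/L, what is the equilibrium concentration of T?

[T] = 0.445 mol/L

(B₂ is a pure solid — omitted from K.)
At equilibrium, K = [T]³ / ([X]·[M]²) = 10.2.
([T])³ / ((0.0784)·(0.332)²) = 10.2
[T]³ = 0.0881 ⇒ [T] = 0.445 mol/L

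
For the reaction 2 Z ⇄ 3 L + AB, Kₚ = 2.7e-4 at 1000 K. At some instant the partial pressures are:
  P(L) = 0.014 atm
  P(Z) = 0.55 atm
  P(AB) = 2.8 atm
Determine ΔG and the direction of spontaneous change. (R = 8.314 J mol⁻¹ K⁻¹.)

ΔG = -19.7 kJ/mol; the forward reaction is spontaneous

Qₚ = P(L)³·P(AB) / P(Z)² = (0.014)³·(2.8) / (0.55)² = 2.54e-5
ΔG = RT ln(Qₚ/Kₚ) = (8.314 J mol⁻¹ K⁻¹)(1000 K) × ln(2.54e-5/2.7e-4)
   = (8.314 kJ/mol)(-2.364) = -19.7 kJ/mol
ΔG < 0, so the forward reaction is spontaneous (proceeds forward).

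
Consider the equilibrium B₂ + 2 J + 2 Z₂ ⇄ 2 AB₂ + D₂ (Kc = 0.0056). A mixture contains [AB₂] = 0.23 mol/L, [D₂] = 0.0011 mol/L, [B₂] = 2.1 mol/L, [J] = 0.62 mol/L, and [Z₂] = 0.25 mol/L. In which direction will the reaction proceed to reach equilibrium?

toward products

Qc = [AB₂]²·[D₂] / ([B₂]·[J]²·[Z₂]²) = (0.23)²·(0.0011) / ((2.1)·(0.62)²·(0.25)²) = 0.0012
Qc = 0.0012 < Kc = 0.0056, so the forward reaction proceeds.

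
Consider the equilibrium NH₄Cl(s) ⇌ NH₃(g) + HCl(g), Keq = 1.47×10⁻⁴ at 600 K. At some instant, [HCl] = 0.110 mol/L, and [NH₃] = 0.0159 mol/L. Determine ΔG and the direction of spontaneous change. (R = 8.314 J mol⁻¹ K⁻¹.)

ΔG = 12.4 kJ/mol; the forward reaction is non-spontaneous

(NH₄Cl is a pure solid — omitted from Q.)
Q = [NH₃]·[HCl] = (0.0159)·(0.110) = 0.00175
ΔG = RT ln(Q/Keq) = (8.314 J mol⁻¹ K⁻¹)(600 K) × ln(0.00175/1.47×10⁻⁴)
   = (4.988 kJ/mol)(2.477) = 12.4 kJ/mol
ΔG > 0, so the forward reaction is non-spontaneous (proceeds in reverse).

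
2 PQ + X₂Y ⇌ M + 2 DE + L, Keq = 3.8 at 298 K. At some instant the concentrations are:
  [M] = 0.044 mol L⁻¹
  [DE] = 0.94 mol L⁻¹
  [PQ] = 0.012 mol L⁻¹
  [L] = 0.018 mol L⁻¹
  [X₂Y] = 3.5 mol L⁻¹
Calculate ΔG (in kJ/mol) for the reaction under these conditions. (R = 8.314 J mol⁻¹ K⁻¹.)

Q = [M]·[DE]²·[L] / ([PQ]²·[X₂Y]) = (0.044)·(0.94)²·(0.018) / ((0.012)²·(3.5)) = 1.39
ΔG = RT ln(Q/Keq) = (8.314 J mol⁻¹ K⁻¹)(298 K) × ln(1.39/3.8)
   = (2.478 kJ/mol)(-1.006) = -2.49 kJ/mol
ΔG < 0, so the forward reaction is spontaneous (proceeds forward).

ΔG = -2.49 kJ/mol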